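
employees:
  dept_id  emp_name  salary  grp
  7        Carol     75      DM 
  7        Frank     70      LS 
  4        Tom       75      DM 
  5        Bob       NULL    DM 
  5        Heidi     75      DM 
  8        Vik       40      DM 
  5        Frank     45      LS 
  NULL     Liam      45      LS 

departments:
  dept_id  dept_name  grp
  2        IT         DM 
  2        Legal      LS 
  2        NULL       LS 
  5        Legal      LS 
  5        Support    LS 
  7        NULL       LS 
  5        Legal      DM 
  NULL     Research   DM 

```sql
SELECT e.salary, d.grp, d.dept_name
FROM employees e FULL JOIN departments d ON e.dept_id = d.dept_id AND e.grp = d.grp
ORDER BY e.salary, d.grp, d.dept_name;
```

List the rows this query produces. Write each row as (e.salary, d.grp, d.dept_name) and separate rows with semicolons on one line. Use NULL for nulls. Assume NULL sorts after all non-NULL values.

FULL OUTER JOIN keeps every row from both sides; unmatched rows get NULL for the other side's columns.
Matching on e.dept_id = d.dept_id AND e.grp = d.grp. A NULL in a compared column never satisfies the condition.
Matched pairs: 5; unmatched e rows kept: 4; unmatched d rows kept: 4.

(40, NULL, NULL); (45, LS, Legal); (45, LS, Support); (45, NULL, NULL); (70, LS, NULL); (75, DM, Legal); (75, NULL, NULL); (75, NULL, NULL); (NULL, DM, IT); (NULL, DM, Legal); (NULL, DM, Research); (NULL, LS, Legal); (NULL, LS, NULL)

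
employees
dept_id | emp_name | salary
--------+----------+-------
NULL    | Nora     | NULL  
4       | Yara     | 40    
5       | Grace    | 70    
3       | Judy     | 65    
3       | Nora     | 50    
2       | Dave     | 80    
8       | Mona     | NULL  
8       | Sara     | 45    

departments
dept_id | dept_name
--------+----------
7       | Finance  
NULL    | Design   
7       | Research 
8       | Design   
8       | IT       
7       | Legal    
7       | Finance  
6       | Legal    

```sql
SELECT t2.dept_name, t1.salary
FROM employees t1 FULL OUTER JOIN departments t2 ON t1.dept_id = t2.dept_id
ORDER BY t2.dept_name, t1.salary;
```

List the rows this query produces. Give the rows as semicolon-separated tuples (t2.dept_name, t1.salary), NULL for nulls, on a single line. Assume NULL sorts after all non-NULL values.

(Design, 45); (Design, NULL); (Design, NULL); (Finance, NULL); (Finance, NULL); (IT, 45); (IT, NULL); (Legal, NULL); (Legal, NULL); (Research, NULL); (NULL, 40); (NULL, 50); (NULL, 65); (NULL, 70); (NULL, 80); (NULL, NULL)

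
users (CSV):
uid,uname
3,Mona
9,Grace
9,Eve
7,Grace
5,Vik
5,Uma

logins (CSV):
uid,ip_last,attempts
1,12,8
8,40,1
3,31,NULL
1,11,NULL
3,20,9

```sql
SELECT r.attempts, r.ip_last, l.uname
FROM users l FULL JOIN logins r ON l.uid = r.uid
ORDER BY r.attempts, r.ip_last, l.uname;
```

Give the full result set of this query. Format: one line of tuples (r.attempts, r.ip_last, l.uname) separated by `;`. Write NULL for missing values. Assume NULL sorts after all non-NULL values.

FULL OUTER JOIN keeps every row from both sides; unmatched rows get NULL for the other side's columns.
Matching on l.uid = r.uid.
- l[0] uid=3 → 2 match(es) in r → 2 row(s).
- l[1] uid=9 → no match; kept with NULLs on the r side.
- l[2] uid=9 → no match; kept with NULLs on the r side.
- l[3] uid=7 → no match; kept with NULLs on the r side.
- l[4] uid=5 → no match; kept with NULLs on the r side.
- l[5] uid=5 → no match; kept with NULLs on the r side.
- 3 r row(s) had no l match → kept, l columns NULL.
After projecting and ordering:
r.attempts | r.ip_last | l.uname
1 | 40 | NULL
8 | 12 | NULL
9 | 20 | Mona
NULL | 11 | NULL
NULL | 31 | Mona
NULL | NULL | Eve
NULL | NULL | Grace
NULL | NULL | Grace
NULL | NULL | Uma
NULL | NULL | Vik

(1, 40, NULL); (8, 12, NULL); (9, 20, Mona); (NULL, 11, NULL); (NULL, 31, Mona); (NULL, NULL, Eve); (NULL, NULL, Grace); (NULL, NULL, Grace); (NULL, NULL, Uma); (NULL, NULL, Vik)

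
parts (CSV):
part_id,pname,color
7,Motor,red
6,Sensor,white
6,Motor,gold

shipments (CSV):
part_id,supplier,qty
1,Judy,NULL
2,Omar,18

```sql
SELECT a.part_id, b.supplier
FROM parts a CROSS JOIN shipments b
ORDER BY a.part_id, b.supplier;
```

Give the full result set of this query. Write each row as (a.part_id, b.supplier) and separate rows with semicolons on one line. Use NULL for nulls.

(6, Judy); (6, Judy); (6, Omar); (6, Omar); (7, Judy); (7, Omar)

CROSS JOIN pairs every row of `parts` with every row of `shipments`: 3 × 2 = 6 rows.
After projecting and ordering:
a.part_id | b.supplier
6 | Judy
6 | Judy
6 | Omar
6 | Omar
7 | Judy
7 | Omar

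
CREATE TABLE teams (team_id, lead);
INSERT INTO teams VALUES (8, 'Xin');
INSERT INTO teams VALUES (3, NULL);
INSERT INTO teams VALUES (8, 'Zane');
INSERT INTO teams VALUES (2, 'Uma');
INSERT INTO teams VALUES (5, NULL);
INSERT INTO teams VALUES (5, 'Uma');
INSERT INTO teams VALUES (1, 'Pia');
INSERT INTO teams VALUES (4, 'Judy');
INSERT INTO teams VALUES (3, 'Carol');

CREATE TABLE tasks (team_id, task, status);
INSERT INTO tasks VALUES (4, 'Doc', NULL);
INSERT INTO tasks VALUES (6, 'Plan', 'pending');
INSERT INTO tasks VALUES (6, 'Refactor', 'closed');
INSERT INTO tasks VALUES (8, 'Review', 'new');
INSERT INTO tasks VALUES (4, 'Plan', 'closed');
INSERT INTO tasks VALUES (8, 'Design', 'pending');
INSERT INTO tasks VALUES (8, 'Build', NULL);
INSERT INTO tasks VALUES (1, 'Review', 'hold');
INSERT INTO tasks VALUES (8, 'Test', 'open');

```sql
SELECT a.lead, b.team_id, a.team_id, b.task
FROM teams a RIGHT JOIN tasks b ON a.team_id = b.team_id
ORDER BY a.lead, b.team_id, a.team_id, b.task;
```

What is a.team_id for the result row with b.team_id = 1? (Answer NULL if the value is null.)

1

RIGHT JOIN keeps every row from `tasks`; unmatched rows get NULL for `teams`'s columns.
Matching on a.team_id = b.team_id.
- team_id=8: 4 matching b row(s), so 4 row(s) emitted.
- team_id=3: no matching b row.
- team_id=8: 4 matching b row(s), so 4 row(s) emitted.
- team_id=2: no matching b row.
- team_id=5: no matching b row.
- team_id=5: no matching b row.
- team_id=1: 1 matching b row(s), so 1 row(s) emitted.
- team_id=4: 2 matching b row(s), so 2 row(s) emitted.
- team_id=3: no matching b row.
- 2 b row(s) had no a match → kept, a columns NULL.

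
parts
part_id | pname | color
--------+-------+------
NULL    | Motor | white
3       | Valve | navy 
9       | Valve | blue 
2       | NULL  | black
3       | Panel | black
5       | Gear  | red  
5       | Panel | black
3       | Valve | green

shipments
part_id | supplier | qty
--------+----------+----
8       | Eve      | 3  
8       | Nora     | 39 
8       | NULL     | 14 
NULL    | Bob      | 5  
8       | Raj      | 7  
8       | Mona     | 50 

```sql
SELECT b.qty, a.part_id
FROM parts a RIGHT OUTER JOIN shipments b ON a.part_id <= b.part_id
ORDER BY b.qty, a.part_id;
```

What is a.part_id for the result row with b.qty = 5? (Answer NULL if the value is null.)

RIGHT JOIN keeps every row from `shipments`; unmatched rows get NULL for `parts`'s columns.
Matching on a.part_id <= b.part_id. A NULL in a compared column never satisfies the condition.
Matched pairs: 30; unmatched b rows kept: 1.

NULL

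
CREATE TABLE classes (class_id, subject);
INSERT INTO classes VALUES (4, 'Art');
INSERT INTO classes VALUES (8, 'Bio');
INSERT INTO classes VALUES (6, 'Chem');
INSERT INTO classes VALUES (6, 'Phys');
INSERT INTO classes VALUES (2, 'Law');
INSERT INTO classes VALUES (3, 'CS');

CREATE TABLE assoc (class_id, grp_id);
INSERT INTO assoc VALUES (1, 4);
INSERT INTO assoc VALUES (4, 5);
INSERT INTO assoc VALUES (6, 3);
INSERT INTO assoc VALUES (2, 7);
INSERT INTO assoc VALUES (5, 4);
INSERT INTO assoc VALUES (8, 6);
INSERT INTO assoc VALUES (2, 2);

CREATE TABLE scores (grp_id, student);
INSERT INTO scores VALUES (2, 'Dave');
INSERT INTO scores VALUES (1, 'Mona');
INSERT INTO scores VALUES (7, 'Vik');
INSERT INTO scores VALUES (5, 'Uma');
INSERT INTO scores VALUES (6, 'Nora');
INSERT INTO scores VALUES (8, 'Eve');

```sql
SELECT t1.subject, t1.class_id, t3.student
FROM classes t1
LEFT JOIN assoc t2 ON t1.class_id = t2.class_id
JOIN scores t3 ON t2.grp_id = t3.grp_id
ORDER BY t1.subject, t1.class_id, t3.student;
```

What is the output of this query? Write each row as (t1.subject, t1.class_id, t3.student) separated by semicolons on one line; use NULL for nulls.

(Art, 4, Uma); (Bio, 8, Nora); (Law, 2, Dave); (Law, 2, Vik)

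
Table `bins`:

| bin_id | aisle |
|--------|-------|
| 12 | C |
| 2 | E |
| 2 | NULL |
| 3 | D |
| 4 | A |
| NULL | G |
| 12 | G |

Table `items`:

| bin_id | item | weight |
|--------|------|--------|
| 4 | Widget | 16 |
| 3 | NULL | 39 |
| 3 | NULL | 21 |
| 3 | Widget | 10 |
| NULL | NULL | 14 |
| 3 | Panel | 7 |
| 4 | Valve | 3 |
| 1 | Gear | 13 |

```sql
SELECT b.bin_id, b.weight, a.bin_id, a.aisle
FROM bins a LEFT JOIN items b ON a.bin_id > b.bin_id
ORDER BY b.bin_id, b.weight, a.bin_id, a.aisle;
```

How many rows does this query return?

LEFT JOIN keeps every row from `bins`; unmatched rows get NULL for `items`'s columns.
Matching on a.bin_id > b.bin_id. A NULL in a compared column never satisfies the condition.
- bin_id=12: 7 matching b row(s), so 7 row(s) emitted.
- bin_id=2: 1 matching b row(s), so 1 row(s) emitted.
- bin_id=2: 1 matching b row(s), so 1 row(s) emitted.
- bin_id=3: 1 matching b row(s), so 1 row(s) emitted.
- bin_id=4: 5 matching b row(s), so 5 row(s) emitted.
- bin_id=NULL: no b row matches, row kept with b columns NULL.
- bin_id=12: 7 matching b row(s), so 7 row(s) emitted.
Total: 22 matched + 1 padded = 23 rows.

23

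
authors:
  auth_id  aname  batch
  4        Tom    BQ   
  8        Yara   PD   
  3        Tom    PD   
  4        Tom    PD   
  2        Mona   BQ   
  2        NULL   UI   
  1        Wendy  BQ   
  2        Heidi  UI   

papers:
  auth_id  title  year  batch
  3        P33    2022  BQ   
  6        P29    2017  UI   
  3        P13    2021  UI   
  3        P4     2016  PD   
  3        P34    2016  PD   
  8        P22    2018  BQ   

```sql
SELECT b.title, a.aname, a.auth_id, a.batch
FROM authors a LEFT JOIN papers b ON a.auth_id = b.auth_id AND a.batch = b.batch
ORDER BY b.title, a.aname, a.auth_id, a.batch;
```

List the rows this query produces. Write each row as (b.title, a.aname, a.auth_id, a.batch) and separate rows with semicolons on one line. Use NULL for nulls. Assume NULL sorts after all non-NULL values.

LEFT JOIN keeps every row from `authors`; unmatched rows get NULL for `papers`'s columns.
Matching on a.auth_id = b.auth_id AND a.batch = b.batch.
Matched pairs: 2; unmatched a rows kept: 7.

(P34, Tom, 3, PD); (P4, Tom, 3, PD); (NULL, Heidi, 2, UI); (NULL, Mona, 2, BQ); (NULL, Tom, 4, BQ); (NULL, Tom, 4, PD); (NULL, Wendy, 1, BQ); (NULL, Yara, 8, PD); (NULL, NULL, 2, UI)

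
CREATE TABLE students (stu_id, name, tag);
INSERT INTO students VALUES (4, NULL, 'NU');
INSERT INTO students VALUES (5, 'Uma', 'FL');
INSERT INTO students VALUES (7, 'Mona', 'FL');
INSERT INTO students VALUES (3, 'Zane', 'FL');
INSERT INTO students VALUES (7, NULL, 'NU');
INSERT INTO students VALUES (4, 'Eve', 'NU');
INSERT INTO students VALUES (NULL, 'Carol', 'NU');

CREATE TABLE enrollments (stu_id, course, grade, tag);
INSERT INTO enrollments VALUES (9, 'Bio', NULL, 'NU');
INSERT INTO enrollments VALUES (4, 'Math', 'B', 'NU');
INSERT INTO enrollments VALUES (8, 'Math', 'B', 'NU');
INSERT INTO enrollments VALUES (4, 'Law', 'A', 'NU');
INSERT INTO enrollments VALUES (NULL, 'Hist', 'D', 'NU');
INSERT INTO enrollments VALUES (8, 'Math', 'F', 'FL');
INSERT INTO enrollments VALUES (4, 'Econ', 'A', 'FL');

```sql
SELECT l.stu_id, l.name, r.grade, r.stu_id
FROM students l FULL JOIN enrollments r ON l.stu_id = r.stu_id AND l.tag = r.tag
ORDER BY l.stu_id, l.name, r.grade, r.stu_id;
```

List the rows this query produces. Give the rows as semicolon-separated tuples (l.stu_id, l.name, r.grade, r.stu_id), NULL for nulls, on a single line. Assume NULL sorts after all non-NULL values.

(3, Zane, NULL, NULL); (4, Eve, A, 4); (4, Eve, B, 4); (4, NULL, A, 4); (4, NULL, B, 4); (5, Uma, NULL, NULL); (7, Mona, NULL, NULL); (7, NULL, NULL, NULL); (NULL, Carol, NULL, NULL); (NULL, NULL, A, 4); (NULL, NULL, B, 8); (NULL, NULL, D, NULL); (NULL, NULL, F, 8); (NULL, NULL, NULL, 9)

FULL OUTER JOIN keeps every row from both sides; unmatched rows get NULL for the other side's columns.
Matching on l.stu_id = r.stu_id AND l.tag = r.tag. A NULL in a compared column never satisfies the condition.
- stu_id=4, tag=NU: 2 matching r row(s), so 2 row(s) emitted.
- stu_id=5, tag=FL: no r row matches, row kept with r columns NULL.
- stu_id=7, tag=FL: no r row matches, row kept with r columns NULL.
- stu_id=3, tag=FL: no r row matches, row kept with r columns NULL.
- stu_id=7, tag=NU: no r row matches, row kept with r columns NULL.
- stu_id=4, tag=NU: 2 matching r row(s), so 2 row(s) emitted.
- stu_id=NULL, tag=NU: no r row matches, row kept with r columns NULL.
- 5 r row(s) had no l match → kept, l columns NULL.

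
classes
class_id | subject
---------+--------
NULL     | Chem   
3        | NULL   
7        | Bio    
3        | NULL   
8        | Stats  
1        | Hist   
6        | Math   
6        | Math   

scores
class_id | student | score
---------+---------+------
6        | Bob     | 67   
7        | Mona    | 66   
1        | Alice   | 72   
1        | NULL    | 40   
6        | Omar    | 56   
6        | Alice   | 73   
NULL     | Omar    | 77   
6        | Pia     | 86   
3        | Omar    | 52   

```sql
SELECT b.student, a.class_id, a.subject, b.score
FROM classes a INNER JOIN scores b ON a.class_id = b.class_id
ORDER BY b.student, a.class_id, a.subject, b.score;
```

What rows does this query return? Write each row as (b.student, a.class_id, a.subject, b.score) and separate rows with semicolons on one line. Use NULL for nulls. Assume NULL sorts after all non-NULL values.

(Alice, 1, Hist, 72); (Alice, 6, Math, 73); (Alice, 6, Math, 73); (Bob, 6, Math, 67); (Bob, 6, Math, 67); (Mona, 7, Bio, 66); (Omar, 3, NULL, 52); (Omar, 3, NULL, 52); (Omar, 6, Math, 56); (Omar, 6, Math, 56); (Pia, 6, Math, 86); (Pia, 6, Math, 86); (NULL, 1, Hist, 40)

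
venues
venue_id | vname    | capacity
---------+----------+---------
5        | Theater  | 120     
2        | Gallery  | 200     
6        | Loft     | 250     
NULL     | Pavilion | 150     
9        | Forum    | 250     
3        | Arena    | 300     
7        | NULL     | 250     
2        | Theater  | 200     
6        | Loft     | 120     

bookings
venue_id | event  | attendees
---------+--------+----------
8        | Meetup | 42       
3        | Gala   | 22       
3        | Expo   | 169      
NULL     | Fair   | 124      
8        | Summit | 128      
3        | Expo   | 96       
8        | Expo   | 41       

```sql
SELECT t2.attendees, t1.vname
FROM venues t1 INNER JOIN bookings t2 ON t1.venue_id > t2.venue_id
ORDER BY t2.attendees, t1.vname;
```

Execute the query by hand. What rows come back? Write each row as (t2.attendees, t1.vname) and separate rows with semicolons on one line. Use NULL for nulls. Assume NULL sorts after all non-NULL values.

(22, Forum); (22, Loft); (22, Loft); (22, Theater); (22, NULL); (41, Forum); (42, Forum); (96, Forum); (96, Loft); (96, Loft); (96, Theater); (96, NULL); (128, Forum); (169, Forum); (169, Loft); (169, Loft); (169, Theater); (169, NULL)

INNER JOIN keeps only pairs where the ON condition holds.
Matching on t1.venue_id > t2.venue_id. A NULL in a compared column never satisfies the condition.
Matched pairs: 18.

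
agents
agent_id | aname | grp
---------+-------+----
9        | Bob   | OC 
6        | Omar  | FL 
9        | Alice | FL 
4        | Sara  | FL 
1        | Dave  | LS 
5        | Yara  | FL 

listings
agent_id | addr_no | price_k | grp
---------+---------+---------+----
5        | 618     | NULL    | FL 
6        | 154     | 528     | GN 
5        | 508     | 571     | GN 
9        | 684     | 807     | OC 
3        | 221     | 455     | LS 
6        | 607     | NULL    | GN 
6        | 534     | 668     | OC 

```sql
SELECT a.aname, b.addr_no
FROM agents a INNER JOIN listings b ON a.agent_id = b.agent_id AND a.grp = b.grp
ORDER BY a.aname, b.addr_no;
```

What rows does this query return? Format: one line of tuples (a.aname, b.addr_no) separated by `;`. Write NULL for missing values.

(Bob, 684); (Yara, 618)

INNER JOIN keeps only pairs where the ON condition holds.
Matching on a.agent_id = b.agent_id AND a.grp = b.grp.
- agent_id=9, grp=OC: 1 matching b row(s), so 1 row(s) emitted.
- agent_id=6, grp=FL: no matching b row, dropped.
- agent_id=9, grp=FL: no matching b row, dropped.
- agent_id=4, grp=FL: no matching b row, dropped.
- agent_id=1, grp=LS: no matching b row, dropped.
- agent_id=5, grp=FL: 1 matching b row(s), so 1 row(s) emitted.
After projecting and ordering:
a.aname | b.addr_no
Bob | 684
Yara | 618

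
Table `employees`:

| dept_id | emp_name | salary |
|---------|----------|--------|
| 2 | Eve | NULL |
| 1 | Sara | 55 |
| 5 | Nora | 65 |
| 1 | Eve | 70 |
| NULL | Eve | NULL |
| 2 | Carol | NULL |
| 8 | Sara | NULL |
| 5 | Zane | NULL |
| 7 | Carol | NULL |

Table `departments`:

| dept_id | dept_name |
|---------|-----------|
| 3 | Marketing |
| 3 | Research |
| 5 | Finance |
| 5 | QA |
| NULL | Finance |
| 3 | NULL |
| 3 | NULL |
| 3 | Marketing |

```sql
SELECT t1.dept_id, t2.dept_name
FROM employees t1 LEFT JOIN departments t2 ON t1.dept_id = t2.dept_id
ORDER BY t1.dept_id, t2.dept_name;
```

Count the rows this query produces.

LEFT JOIN keeps every row from `employees`; unmatched rows get NULL for `departments`'s columns.
Matching on t1.dept_id = t2.dept_id. A NULL in a compared column never satisfies the condition.
- t1 (dept_id=2) has no partner → padded with NULL.
- t1 (dept_id=1) has no partner → padded with NULL.
- t1 (dept_id=5) pairs with 2 row(s) of t2.
- t1 (dept_id=1) has no partner → padded with NULL.
- t1 (dept_id=NULL) has no partner → padded with NULL.
- t1 (dept_id=2) has no partner → padded with NULL.
- t1 (dept_id=8) has no partner → padded with NULL.
- t1 (dept_id=5) pairs with 2 row(s) of t2.
- t1 (dept_id=7) has no partner → padded with NULL.
Total: 4 matched + 7 padded = 11 rows.

11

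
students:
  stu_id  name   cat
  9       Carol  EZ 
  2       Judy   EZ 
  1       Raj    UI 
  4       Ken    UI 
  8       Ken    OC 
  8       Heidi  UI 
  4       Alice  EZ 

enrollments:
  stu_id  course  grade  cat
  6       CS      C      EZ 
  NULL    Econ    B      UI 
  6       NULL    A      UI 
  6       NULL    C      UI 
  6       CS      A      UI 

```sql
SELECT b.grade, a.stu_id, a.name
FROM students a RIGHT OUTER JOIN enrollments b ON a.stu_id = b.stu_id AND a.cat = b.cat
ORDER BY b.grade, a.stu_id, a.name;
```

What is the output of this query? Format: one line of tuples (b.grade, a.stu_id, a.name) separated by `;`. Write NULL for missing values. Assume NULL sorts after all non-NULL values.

RIGHT JOIN keeps every row from `enrollments`; unmatched rows get NULL for `students`'s columns.
Matching on a.stu_id = b.stu_id AND a.cat = b.cat. A NULL in a compared column never satisfies the condition.
- a (stu_id=9, cat=EZ) has no partner in b.
- a (stu_id=2, cat=EZ) has no partner in b.
- a (stu_id=1, cat=UI) has no partner in b.
- a (stu_id=4, cat=UI) has no partner in b.
- a (stu_id=8, cat=OC) has no partner in b.
- a (stu_id=8, cat=UI) has no partner in b.
- a (stu_id=4, cat=EZ) has no partner in b.
- 5 row(s) from b found no a partner → padded with NULL.
After projecting and ordering:
b.grade | a.stu_id | a.name
A | NULL | NULL
A | NULL | NULL
B | NULL | NULL
C | NULL | NULL
C | NULL | NULL

(A, NULL, NULL); (A, NULL, NULL); (B, NULL, NULL); (C, NULL, NULL); (C, NULL, NULL)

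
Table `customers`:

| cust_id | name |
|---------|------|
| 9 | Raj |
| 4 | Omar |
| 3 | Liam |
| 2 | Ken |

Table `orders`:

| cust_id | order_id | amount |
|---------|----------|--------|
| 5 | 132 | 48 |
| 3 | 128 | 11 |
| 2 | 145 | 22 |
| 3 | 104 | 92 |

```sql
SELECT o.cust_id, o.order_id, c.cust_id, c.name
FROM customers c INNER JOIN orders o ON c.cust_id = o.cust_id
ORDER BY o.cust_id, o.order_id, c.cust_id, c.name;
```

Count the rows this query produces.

INNER JOIN keeps only pairs where the ON condition holds.
Matching on c.cust_id = o.cust_id.
- c row (cust_id=9): no match → dropped.
- c row (cust_id=4): no match → dropped.
- c row (cust_id=3): matches 2 o row(s) → 2 output row(s).
- c row (cust_id=2): matches 1 o row(s) → 1 output row(s).
Total: 3 rows.

3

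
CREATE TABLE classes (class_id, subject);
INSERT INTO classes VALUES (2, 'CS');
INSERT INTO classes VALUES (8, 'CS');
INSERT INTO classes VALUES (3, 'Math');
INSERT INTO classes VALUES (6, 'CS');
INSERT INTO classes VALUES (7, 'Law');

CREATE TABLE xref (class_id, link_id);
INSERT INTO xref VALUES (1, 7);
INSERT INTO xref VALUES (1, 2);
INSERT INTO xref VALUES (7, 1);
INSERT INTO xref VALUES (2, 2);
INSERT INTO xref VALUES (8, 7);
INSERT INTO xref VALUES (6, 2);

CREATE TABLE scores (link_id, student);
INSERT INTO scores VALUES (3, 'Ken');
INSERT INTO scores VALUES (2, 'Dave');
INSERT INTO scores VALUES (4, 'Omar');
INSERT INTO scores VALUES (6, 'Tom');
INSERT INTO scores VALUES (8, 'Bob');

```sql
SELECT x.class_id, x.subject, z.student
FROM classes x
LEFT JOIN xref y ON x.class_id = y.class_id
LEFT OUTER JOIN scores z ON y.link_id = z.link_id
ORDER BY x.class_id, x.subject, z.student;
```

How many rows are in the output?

Step 1 — x LEFT JOIN y on class_id → 5 row(s).
Then LEFT JOIN `scores z` on link_id: each of those 5 rows is kept; rows whose y.link_id has no match in z get NULL for z's columns.
Result: 5 row(s).

5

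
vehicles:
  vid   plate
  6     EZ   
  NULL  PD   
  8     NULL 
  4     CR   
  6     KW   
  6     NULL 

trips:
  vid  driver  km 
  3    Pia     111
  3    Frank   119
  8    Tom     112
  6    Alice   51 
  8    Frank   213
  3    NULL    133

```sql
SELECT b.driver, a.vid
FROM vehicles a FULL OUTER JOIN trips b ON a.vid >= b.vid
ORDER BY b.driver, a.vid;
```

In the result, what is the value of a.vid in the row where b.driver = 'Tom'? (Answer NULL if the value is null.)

FULL OUTER JOIN keeps every row from both sides; unmatched rows get NULL for the other side's columns.
Matching on a.vid >= b.vid. A NULL in a compared column never satisfies the condition.
- a[0] vid=6 → 4 match(es) in b → 4 row(s).
- a[1] vid=NULL → no match; kept with NULLs on the b side.
- a[2] vid=8 → 6 match(es) in b → 6 row(s).
- a[3] vid=4 → 3 match(es) in b → 3 row(s).
- a[4] vid=6 → 4 match(es) in b → 4 row(s).
- a[5] vid=6 → 4 match(es) in b → 4 row(s).

8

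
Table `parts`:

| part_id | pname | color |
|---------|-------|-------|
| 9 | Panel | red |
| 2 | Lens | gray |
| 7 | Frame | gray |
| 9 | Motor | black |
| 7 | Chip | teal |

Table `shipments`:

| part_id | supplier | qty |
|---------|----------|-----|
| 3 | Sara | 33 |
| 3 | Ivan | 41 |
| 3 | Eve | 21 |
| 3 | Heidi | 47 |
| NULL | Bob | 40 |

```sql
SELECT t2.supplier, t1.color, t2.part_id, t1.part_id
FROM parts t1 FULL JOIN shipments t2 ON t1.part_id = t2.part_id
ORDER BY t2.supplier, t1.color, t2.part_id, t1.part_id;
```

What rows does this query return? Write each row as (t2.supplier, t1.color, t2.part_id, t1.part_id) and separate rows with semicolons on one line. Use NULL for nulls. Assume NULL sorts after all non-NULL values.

FULL OUTER JOIN keeps every row from both sides; unmatched rows get NULL for the other side's columns.
Matching on t1.part_id = t2.part_id. A NULL in a compared column never satisfies the condition.
- t1 row (part_id=9): no match → kept, t2 columns NULL.
- t1 row (part_id=2): no match → kept, t2 columns NULL.
- t1 row (part_id=7): no match → kept, t2 columns NULL.
- t1 row (part_id=9): no match → kept, t2 columns NULL.
- t1 row (part_id=7): no match → kept, t2 columns NULL.
- 5 row(s) from t2 found no t1 partner → padded with NULL.
After projecting and ordering:
t2.supplier | t1.color | t2.part_id | t1.part_id
Bob | NULL | NULL | NULL
Eve | NULL | 3 | NULL
Heidi | NULL | 3 | NULL
Ivan | NULL | 3 | NULL
Sara | NULL | 3 | NULL
NULL | black | NULL | 9
NULL | gray | NULL | 2
NULL | gray | NULL | 7
NULL | red | NULL | 9
NULL | teal | NULL | 7

(Bob, NULL, NULL, NULL); (Eve, NULL, 3, NULL); (Heidi, NULL, 3, NULL); (Ivan, NULL, 3, NULL); (Sara, NULL, 3, NULL); (NULL, black, NULL, 9); (NULL, gray, NULL, 2); (NULL, gray, NULL, 7); (NULL, red, NULL, 9); (NULL, teal, NULL, 7)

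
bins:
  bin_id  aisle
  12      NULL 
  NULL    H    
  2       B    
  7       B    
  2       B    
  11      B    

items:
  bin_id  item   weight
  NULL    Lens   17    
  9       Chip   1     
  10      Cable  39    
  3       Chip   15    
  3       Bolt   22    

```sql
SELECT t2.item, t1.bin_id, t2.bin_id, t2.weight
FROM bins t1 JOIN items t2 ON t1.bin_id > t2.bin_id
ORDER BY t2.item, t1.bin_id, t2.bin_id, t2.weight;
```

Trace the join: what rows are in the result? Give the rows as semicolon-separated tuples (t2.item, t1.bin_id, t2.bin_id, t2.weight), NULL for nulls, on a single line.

INNER JOIN keeps only pairs where the ON condition holds.
Matching on t1.bin_id > t2.bin_id. A NULL in a compared column never satisfies the condition.
- t1 (bin_id=12) pairs with 4 row(s) of t2.
- t1 (bin_id=NULL) has no partner → excluded.
- t1 (bin_id=2) has no partner → excluded.
- t1 (bin_id=7) pairs with 2 row(s) of t2.
- t1 (bin_id=2) has no partner → excluded.
- t1 (bin_id=11) pairs with 4 row(s) of t2.
After projecting and ordering:
t2.item | t1.bin_id | t2.bin_id | t2.weight
Bolt | 7 | 3 | 22
Bolt | 11 | 3 | 22
Bolt | 12 | 3 | 22
Cable | 11 | 10 | 39
Cable | 12 | 10 | 39
Chip | 7 | 3 | 15
Chip | 11 | 3 | 15
Chip | 11 | 9 | 1
Chip | 12 | 3 | 15
Chip | 12 | 9 | 1

(Bolt, 7, 3, 22); (Bolt, 11, 3, 22); (Bolt, 12, 3, 22); (Cable, 11, 10, 39); (Cable, 12, 10, 39); (Chip, 7, 3, 15); (Chip, 11, 3, 15); (Chip, 11, 9, 1); (Chip, 12, 3, 15); (Chip, 12, 9, 1)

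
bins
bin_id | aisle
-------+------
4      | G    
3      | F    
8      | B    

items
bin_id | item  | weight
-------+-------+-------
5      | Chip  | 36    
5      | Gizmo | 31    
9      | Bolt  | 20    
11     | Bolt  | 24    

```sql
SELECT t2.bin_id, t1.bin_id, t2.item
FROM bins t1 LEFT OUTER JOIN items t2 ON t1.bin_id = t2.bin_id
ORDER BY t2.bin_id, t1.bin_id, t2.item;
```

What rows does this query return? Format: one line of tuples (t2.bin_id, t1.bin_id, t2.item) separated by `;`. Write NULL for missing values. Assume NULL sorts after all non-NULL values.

LEFT JOIN keeps every row from `bins`; unmatched rows get NULL for `items`'s columns.
Matching on t1.bin_id = t2.bin_id.
Matched pairs: 0; unmatched t1 rows kept: 3.

(NULL, 3, NULL); (NULL, 4, NULL); (NULL, 8, NULL)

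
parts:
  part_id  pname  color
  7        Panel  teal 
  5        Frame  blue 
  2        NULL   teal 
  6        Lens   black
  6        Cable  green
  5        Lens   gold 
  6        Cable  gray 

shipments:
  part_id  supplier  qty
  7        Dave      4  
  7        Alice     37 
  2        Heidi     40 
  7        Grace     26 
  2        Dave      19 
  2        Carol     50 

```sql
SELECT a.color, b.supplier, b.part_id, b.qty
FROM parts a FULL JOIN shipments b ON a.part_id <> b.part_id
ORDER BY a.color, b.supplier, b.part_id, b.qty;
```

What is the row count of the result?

FULL OUTER JOIN keeps every row from both sides; unmatched rows get NULL for the other side's columns.
Matching on a.part_id <> b.part_id.
Matched pairs: 36; unmatched a rows kept: 0; unmatched b rows kept: 0.
Total: 36 rows.

36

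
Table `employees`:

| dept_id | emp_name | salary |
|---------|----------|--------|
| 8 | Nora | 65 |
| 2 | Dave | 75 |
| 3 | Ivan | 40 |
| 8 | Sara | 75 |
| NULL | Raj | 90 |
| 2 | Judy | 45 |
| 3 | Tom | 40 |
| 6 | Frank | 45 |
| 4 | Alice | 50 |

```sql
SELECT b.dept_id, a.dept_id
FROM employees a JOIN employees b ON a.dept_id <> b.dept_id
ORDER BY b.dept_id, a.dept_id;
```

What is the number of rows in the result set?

INNER JOIN keeps only pairs where the ON condition holds.
Matching on a.dept_id <> b.dept_id. A NULL in a compared column never satisfies the condition.
- dept_id=8: 6 matching b row(s), so 6 row(s) emitted.
- dept_id=2: 6 matching b row(s), so 6 row(s) emitted.
- dept_id=3: 6 matching b row(s), so 6 row(s) emitted.
- dept_id=8: 6 matching b row(s), so 6 row(s) emitted.
- dept_id=NULL: no matching b row, dropped.
- dept_id=2: 6 matching b row(s), so 6 row(s) emitted.
- dept_id=3: 6 matching b row(s), so 6 row(s) emitted.
- dept_id=6: 7 matching b row(s), so 7 row(s) emitted.
- dept_id=4: 7 matching b row(s), so 7 row(s) emitted.
Total: 50 rows.

50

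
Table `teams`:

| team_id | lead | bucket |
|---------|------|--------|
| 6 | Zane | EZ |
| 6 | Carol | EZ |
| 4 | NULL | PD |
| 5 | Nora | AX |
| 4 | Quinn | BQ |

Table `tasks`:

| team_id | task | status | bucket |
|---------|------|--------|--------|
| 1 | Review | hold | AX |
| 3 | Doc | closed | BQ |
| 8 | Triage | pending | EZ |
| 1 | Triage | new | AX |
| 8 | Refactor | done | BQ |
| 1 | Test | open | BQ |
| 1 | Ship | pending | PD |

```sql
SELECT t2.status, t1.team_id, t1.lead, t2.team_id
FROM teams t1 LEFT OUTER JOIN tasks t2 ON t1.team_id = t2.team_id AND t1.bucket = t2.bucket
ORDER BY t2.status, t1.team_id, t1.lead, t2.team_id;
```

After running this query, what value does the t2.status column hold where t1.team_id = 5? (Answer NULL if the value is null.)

NULL

LEFT JOIN keeps every row from `teams`; unmatched rows get NULL for `tasks`'s columns.
Matching on t1.team_id = t2.team_id AND t1.bucket = t2.bucket.
- t1 row (team_id=6, bucket=EZ): no match → kept, t2 columns NULL.
- t1 row (team_id=6, bucket=EZ): no match → kept, t2 columns NULL.
- t1 row (team_id=4, bucket=PD): no match → kept, t2 columns NULL.
- t1 row (team_id=5, bucket=AX): no match → kept, t2 columns NULL.
- t1 row (team_id=4, bucket=BQ): no match → kept, t2 columns NULL.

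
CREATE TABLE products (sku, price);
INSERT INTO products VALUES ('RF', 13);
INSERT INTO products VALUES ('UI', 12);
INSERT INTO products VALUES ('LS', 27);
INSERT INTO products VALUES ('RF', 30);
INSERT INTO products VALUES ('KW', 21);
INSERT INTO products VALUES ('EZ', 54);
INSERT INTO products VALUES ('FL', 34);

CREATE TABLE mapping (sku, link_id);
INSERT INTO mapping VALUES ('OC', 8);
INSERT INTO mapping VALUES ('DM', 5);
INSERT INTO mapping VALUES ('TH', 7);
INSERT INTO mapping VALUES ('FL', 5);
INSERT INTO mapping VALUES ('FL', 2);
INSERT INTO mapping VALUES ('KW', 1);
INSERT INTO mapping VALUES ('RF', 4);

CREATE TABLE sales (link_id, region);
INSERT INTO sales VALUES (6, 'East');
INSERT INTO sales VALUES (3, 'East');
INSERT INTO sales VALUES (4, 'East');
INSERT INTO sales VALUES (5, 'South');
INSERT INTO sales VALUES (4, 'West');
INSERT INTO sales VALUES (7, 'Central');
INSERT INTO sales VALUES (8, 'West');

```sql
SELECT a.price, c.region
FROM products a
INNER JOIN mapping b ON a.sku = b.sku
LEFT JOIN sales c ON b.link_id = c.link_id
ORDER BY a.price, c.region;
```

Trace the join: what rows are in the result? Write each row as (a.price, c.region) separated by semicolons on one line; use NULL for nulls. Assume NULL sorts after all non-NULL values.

(13, East); (13, West); (21, NULL); (30, East); (30, West); (34, South); (34, NULL)

Step 1 — a INNER JOIN b on sku → 5 row(s).
Then LEFT JOIN `sales c` on link_id: each of those 5 rows is kept; rows whose b.link_id has no match in c get NULL for c's columns.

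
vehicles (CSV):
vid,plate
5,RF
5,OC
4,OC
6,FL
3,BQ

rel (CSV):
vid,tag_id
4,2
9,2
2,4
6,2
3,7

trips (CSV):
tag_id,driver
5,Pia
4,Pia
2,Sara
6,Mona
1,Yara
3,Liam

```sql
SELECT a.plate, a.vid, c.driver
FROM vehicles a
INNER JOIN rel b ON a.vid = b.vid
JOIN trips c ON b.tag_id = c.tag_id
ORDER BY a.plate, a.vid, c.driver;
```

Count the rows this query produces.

2

Joins associate left-to-right: vehicles INNER JOIN rel on vid gives 3 intermediate row(s).
Then INNER JOIN `trips c` on tag_id: keep only rows whose b.tag_id appears in c.
Result: 2 row(s).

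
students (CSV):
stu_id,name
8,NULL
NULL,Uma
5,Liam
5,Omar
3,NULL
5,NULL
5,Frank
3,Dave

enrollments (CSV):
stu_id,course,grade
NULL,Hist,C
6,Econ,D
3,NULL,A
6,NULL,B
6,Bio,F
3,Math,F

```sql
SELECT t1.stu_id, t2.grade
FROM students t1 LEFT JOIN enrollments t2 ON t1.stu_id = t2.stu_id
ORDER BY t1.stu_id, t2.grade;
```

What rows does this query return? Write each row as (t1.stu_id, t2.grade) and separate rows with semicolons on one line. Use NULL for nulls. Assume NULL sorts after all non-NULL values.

LEFT JOIN keeps every row from `students`; unmatched rows get NULL for `enrollments`'s columns.
Matching on t1.stu_id = t2.stu_id. A NULL in a compared column never satisfies the condition.
- t1 (stu_id=8) has no partner → padded with NULL.
- t1 (stu_id=NULL) has no partner → padded with NULL.
- t1 (stu_id=5) has no partner → padded with NULL.
- t1 (stu_id=5) has no partner → padded with NULL.
- t1 (stu_id=3) pairs with 2 row(s) of t2.
- t1 (stu_id=5) has no partner → padded with NULL.
- t1 (stu_id=5) has no partner → padded with NULL.
- t1 (stu_id=3) pairs with 2 row(s) of t2.
After projecting and ordering:
t1.stu_id | t2.grade
3 | A
3 | A
3 | F
3 | F
5 | NULL
5 | NULL
5 | NULL
5 | NULL
8 | NULL
NULL | NULL

(3, A); (3, A); (3, F); (3, F); (5, NULL); (5, NULL); (5, NULL); (5, NULL); (8, NULL); (NULL, NULL)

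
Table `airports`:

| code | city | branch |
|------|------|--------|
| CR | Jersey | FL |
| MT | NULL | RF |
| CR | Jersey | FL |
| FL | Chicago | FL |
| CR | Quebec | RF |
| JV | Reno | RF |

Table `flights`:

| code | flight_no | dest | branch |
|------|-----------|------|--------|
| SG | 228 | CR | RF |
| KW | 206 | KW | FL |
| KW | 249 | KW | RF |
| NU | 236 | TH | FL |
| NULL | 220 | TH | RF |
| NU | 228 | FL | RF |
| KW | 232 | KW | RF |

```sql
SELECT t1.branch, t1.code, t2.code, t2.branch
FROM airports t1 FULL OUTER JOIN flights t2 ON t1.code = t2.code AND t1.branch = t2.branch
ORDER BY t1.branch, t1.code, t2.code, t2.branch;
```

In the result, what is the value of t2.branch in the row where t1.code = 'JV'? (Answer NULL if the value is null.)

NULL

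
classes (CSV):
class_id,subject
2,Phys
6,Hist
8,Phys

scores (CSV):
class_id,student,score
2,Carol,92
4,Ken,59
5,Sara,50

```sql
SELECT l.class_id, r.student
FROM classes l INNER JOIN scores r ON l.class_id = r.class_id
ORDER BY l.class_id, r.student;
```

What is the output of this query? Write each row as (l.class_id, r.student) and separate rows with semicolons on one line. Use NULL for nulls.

(2, Carol)

INNER JOIN keeps only pairs where the ON condition holds.
Matching on l.class_id = r.class_id.
Matched pairs: 1.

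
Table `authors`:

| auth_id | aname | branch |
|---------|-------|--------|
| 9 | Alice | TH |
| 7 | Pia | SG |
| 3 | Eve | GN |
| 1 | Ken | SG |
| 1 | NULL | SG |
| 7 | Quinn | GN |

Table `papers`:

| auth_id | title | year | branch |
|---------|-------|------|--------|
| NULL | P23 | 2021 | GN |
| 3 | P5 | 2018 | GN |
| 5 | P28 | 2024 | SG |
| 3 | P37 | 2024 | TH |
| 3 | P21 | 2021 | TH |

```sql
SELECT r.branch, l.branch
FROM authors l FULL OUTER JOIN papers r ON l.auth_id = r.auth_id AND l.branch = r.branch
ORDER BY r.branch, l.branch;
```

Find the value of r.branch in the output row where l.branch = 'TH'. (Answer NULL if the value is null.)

NULL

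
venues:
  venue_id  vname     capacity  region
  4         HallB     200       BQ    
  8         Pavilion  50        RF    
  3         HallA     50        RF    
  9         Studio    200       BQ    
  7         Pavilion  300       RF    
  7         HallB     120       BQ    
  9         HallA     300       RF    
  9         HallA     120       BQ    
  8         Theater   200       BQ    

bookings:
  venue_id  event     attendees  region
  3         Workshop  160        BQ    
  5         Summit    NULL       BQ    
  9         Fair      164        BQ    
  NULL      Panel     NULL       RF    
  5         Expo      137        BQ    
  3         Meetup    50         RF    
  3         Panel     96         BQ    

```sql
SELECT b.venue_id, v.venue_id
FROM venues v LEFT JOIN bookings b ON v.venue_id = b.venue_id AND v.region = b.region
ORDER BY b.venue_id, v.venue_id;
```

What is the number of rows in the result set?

LEFT JOIN keeps every row from `venues`; unmatched rows get NULL for `bookings`'s columns.
Matching on v.venue_id = b.venue_id AND v.region = b.region. A NULL in a compared column never satisfies the condition.
- venue_id=4, region=BQ: no b row matches, row kept with b columns NULL.
- venue_id=8, region=RF: no b row matches, row kept with b columns NULL.
- venue_id=3, region=RF: 1 matching b row(s), so 1 row(s) emitted.
- venue_id=9, region=BQ: 1 matching b row(s), so 1 row(s) emitted.
- venue_id=7, region=RF: no b row matches, row kept with b columns NULL.
- venue_id=7, region=BQ: no b row matches, row kept with b columns NULL.
- venue_id=9, region=RF: no b row matches, row kept with b columns NULL.
- venue_id=9, region=BQ: 1 matching b row(s), so 1 row(s) emitted.
- venue_id=8, region=BQ: no b row matches, row kept with b columns NULL.
Total: 3 matched + 6 padded = 9 rows.

9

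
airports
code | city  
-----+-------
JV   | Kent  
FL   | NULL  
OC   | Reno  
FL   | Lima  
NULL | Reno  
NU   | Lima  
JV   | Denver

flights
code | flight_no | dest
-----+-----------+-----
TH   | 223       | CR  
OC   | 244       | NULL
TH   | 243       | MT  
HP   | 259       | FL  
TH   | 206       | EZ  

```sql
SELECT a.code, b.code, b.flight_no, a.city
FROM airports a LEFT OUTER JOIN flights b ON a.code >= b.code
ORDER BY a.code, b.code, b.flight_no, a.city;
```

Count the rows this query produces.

LEFT JOIN keeps every row from `airports`; unmatched rows get NULL for `flights`'s columns.
Matching on a.code >= b.code. A NULL in a compared column never satisfies the condition.
- a row (code=JV): matches 1 b row(s) → 1 output row(s).
- a row (code=FL): no match → kept, b columns NULL.
- a row (code=OC): matches 2 b row(s) → 2 output row(s).
- a row (code=FL): no match → kept, b columns NULL.
- a row (code=NULL): no match → kept, b columns NULL.
- a row (code=NU): matches 1 b row(s) → 1 output row(s).
- a row (code=JV): matches 1 b row(s) → 1 output row(s).
Total: 5 matched + 3 padded = 8 rows.

8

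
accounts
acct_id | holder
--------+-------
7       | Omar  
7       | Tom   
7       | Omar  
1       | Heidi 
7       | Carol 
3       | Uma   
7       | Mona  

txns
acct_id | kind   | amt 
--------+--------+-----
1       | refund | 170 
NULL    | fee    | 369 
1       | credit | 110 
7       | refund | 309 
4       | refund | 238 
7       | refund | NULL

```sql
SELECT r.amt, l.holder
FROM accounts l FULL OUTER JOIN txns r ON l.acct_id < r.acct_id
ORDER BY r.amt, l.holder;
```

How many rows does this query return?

FULL OUTER JOIN keeps every row from both sides; unmatched rows get NULL for the other side's columns.
Matching on l.acct_id < r.acct_id. A NULL in a compared column never satisfies the condition.
- acct_id=7: no r row matches, row kept with r columns NULL.
- acct_id=7: no r row matches, row kept with r columns NULL.
- acct_id=7: no r row matches, row kept with r columns NULL.
- acct_id=1: 3 matching r row(s), so 3 row(s) emitted.
- acct_id=7: no r row matches, row kept with r columns NULL.
- acct_id=3: 3 matching r row(s), so 3 row(s) emitted.
- acct_id=7: no r row matches, row kept with r columns NULL.
- plus 3 unmatched r row(s), each kept with NULL l columns.
Total: 6 matched + 8 padded = 14 rows.

14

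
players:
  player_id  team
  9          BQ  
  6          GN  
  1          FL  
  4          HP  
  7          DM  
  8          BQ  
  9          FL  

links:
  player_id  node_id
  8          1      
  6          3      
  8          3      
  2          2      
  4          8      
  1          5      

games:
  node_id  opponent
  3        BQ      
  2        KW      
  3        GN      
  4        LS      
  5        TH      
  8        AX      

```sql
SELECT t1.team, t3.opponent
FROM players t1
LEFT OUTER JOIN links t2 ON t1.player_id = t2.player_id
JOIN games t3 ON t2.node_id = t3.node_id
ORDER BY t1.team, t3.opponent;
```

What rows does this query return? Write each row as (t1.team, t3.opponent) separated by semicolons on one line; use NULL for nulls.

(BQ, BQ); (BQ, GN); (FL, TH); (GN, BQ); (GN, GN); (HP, AX)

Joins associate left-to-right: players LEFT JOIN links on player_id gives 8 intermediate row(s).
Then INNER JOIN `games t3` on node_id: keep only rows whose t2.node_id appears in t3.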